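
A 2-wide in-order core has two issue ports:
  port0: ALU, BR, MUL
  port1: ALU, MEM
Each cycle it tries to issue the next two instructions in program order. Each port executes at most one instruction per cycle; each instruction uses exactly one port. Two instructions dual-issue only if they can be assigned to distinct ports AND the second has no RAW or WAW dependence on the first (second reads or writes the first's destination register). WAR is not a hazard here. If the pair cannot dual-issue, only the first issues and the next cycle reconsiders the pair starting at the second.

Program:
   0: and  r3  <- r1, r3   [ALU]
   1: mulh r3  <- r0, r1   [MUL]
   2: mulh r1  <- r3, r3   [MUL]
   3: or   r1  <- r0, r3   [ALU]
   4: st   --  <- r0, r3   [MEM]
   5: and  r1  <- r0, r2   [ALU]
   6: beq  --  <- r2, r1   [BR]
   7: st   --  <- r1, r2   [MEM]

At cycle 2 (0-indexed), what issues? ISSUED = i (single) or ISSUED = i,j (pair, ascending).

[0] i0  and  -- WAW r3
[1] i1  mulh  -- no-port MUL/MUL
[2] i2  mulh  -- WAW r1
[3] i3&i4  or+st  -- dual
[4] i5  and  -- RAW r1
[5] i6&i7  beq+st  -- dual

ISSUED = 2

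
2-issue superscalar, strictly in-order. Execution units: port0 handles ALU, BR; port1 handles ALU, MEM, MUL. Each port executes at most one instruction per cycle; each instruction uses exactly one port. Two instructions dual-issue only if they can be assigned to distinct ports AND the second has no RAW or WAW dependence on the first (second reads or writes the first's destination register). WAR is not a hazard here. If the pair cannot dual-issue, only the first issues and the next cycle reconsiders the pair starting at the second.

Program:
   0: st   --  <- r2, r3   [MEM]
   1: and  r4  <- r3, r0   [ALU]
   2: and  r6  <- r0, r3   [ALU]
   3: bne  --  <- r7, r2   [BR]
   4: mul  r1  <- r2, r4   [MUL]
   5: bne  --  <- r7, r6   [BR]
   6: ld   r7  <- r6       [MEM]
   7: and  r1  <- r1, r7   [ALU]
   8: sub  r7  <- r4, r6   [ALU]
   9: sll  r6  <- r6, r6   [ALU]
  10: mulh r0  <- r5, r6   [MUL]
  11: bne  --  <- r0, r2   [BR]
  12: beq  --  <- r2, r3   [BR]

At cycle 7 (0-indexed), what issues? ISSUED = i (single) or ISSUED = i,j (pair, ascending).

0. st and @i0&i1  | pair
1. and bne @i2&i3  | pair
2. mul bne @i4&i5  | pair
3. ld @i6  | RAW r7
4. and sub @i7&i8  | pair
5. sll @i9  | RAW r6
6. mulh @i10  | RAW r0
7. bne @i11  | no-port BR/BR
8. beq @i12  | tail

ISSUED = 11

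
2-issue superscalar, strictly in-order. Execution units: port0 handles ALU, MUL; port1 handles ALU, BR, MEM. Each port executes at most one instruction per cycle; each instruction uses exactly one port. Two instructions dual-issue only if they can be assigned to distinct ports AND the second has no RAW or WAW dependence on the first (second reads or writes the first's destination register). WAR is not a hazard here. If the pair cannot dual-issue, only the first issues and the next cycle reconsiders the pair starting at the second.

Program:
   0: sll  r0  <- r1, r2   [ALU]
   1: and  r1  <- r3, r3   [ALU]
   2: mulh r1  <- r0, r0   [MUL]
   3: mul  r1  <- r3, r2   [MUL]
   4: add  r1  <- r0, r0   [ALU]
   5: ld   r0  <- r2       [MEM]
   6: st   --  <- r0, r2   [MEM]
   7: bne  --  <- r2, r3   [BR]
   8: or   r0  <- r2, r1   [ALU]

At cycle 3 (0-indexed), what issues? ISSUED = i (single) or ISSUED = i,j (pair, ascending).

ISSUED = 4,5

c0: i0,i1 sll/and  dual
c1: i2 mulh  no-port MUL/MUL
c2: i3 mul  WAW r1
c3: i4,i5 add/ld  dual
c4: i6 st  no-port MEM/BR
c5: i7,i8 bne/or  dual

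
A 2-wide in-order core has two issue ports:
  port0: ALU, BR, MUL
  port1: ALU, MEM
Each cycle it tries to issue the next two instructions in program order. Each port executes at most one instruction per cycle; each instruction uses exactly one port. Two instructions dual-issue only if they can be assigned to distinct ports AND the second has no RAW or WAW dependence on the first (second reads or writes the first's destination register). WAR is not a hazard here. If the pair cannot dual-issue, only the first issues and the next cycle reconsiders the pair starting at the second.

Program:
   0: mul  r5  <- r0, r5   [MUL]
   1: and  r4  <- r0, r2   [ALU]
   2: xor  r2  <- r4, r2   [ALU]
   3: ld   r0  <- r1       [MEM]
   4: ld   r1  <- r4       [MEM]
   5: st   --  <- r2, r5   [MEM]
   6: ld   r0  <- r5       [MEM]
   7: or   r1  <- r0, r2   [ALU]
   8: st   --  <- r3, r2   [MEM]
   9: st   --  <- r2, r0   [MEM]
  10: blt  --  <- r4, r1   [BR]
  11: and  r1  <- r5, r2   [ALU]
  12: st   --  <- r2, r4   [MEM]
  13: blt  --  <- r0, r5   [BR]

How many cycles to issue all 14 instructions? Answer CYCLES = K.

t=0 i0,i1:mul+and ; pair
t=1 i2,i3:xor+ld ; pair
t=2 i4:ld ; no-port MEM/MEM
t=3 i5:st ; no-port MEM/MEM
t=4 i6:ld ; RAW r0
t=5 i7,i8:or+st ; pair
t=6 i9,i10:st+blt ; pair
t=7 i11,i12:and+st ; pair
t=8 i13:blt ; tail

CYCLES = 9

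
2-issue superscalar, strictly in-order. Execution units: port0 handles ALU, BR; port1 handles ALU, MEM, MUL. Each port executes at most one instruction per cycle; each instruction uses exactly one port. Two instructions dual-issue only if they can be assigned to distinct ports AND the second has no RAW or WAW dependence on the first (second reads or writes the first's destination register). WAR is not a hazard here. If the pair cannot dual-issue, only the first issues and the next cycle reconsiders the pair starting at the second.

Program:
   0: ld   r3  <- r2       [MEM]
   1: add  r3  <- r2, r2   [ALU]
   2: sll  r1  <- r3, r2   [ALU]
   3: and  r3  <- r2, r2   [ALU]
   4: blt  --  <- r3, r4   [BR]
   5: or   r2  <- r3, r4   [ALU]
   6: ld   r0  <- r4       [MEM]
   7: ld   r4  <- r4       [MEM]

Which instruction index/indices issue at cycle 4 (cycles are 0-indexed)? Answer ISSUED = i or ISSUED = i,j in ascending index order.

ISSUED = 6

t=0 i0:ld ; WAW r3
t=1 i1:add ; RAW r3
t=2 i2&i3:sll+and ; dual
t=3 i4&i5:blt+or ; dual
t=4 i6:ld ; no-port MEM/MEM
t=5 i7:ld ; tail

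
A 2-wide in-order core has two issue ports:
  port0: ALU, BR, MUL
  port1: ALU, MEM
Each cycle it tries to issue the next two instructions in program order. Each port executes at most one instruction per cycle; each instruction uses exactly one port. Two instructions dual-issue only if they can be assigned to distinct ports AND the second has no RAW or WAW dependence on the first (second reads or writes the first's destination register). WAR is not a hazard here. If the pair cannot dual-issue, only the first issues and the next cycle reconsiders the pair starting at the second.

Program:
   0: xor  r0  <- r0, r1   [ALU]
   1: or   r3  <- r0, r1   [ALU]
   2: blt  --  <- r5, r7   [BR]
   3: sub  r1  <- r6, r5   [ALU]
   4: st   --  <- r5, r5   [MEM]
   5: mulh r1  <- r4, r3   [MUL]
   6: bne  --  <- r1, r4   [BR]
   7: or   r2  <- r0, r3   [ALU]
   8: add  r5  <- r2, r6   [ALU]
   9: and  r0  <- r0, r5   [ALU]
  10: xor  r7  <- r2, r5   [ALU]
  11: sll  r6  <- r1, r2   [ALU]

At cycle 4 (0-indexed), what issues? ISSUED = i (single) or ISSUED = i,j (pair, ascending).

c0: i0 xor  RAW r0
c1: i1&i2 or/blt  dual
c2: i3&i4 sub/st  dual
c3: i5 mulh  no-port MUL/BR
c4: i6&i7 bne/or  dual
c5: i8 add  RAW r5
c6: i9&i10 and/xor  dual
c7: i11 sll  tail

ISSUED = 6,7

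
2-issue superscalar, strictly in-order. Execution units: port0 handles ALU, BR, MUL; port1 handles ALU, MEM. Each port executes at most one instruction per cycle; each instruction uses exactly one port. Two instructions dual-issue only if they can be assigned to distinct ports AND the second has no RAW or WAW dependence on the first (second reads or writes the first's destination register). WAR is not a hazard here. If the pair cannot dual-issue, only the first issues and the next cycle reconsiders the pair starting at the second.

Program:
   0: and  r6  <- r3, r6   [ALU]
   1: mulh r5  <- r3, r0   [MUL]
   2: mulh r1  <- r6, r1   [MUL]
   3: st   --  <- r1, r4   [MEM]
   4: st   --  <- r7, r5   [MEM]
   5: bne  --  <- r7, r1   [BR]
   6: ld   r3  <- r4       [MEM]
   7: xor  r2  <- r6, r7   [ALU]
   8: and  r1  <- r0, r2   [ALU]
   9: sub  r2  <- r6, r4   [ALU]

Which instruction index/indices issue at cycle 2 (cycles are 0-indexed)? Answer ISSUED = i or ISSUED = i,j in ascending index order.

ISSUED = 3

0. and;mulh @i0,i1  | 2-wide
1. mulh @i2  | RAW r1
2. st @i3  | no-port MEM/MEM
3. st;bne @i4,i5  | 2-wide
4. ld;xor @i6,i7  | 2-wide
5. and;sub @i8,i9  | 2-wide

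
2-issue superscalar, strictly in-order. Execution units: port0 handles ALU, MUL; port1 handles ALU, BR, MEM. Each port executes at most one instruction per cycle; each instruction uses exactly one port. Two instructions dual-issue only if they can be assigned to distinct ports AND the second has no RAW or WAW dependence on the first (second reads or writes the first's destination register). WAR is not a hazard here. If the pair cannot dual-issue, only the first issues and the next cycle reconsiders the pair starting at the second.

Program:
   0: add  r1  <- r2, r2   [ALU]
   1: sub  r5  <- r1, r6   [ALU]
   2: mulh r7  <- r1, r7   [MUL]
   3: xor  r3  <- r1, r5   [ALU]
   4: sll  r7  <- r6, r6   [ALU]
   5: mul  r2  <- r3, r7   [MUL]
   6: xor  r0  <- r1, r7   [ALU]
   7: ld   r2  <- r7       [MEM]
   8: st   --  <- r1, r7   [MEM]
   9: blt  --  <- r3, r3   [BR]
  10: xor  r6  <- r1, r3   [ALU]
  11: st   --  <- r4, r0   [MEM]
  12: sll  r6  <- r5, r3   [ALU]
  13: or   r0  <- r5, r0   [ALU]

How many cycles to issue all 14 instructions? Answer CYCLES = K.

CYCLES = 9

t=0 i0:add ; RAW r1
t=1 i1&i2:sub/mulh ; 2-wide
t=2 i3&i4:xor/sll ; 2-wide
t=3 i5&i6:mul/xor ; 2-wide
t=4 i7:ld ; no-port MEM/MEM
t=5 i8:st ; no-port MEM/BR
t=6 i9&i10:blt/xor ; 2-wide
t=7 i11&i12:st/sll ; 2-wide
t=8 i13:or ; tail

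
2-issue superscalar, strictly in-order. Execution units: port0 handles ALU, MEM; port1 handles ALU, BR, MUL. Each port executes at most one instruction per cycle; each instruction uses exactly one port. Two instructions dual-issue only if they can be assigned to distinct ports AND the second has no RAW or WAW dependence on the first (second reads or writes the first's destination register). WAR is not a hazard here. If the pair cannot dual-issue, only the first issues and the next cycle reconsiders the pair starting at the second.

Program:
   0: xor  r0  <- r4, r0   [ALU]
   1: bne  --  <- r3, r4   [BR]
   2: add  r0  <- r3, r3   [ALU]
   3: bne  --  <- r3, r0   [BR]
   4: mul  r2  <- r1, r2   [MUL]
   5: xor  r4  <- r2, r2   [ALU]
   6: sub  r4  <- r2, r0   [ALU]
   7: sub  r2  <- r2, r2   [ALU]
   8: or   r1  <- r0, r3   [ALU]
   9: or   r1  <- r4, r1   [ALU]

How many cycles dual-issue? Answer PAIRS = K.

PAIRS = 2

c0: i0+i1 xor.ALU;bne.BR  pair
c1: i2 add.ALU  RAW r0
c2: i3 bne.BR  no-port BR/MUL
c3: i4 mul.MUL  RAW r2
c4: i5 xor.ALU  WAW r4
c5: i6+i7 sub.ALU;sub.ALU  pair
c6: i8 or.ALU  RAW+WAW r1
c7: i9 or.ALU  tail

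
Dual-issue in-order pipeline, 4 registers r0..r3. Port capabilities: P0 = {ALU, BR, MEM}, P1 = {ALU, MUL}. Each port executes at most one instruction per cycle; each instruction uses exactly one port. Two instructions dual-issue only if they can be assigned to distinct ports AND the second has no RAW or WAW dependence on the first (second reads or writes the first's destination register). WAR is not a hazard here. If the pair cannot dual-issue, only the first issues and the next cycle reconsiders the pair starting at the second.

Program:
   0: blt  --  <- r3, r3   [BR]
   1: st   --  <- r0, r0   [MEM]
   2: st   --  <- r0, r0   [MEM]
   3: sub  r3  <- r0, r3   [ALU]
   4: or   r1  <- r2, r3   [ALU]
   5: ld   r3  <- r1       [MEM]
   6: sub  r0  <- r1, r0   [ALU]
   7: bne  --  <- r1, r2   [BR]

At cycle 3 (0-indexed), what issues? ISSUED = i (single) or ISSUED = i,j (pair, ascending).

t=0 i0:blt ; no-port BR/MEM
t=1 i1:st ; no-port MEM/MEM
t=2 i2,i3:st+sub ; 2-wide
t=3 i4:or ; RAW r1
t=4 i5,i6:ld+sub ; 2-wide
t=5 i7:bne ; tail

ISSUED = 4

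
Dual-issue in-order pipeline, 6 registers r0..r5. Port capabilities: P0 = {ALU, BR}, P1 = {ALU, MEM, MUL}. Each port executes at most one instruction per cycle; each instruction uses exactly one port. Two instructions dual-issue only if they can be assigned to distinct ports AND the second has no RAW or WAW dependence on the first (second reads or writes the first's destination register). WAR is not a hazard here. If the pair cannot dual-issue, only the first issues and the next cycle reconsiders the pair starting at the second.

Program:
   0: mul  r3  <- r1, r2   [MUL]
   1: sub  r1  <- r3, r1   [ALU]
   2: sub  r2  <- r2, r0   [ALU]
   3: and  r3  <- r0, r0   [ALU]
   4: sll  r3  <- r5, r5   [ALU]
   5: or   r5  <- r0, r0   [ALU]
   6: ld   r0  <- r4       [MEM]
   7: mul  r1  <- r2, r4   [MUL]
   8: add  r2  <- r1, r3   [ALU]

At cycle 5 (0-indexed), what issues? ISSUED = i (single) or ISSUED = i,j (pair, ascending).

[0] i0  mul  -- RAW r3
[1] i1+i2  sub sub  -- dual
[2] i3  and  -- WAW r3
[3] i4+i5  sll or  -- dual
[4] i6  ld  -- no-port MEM/MUL
[5] i7  mul  -- RAW r1
[6] i8  add  -- tail

ISSUED = 7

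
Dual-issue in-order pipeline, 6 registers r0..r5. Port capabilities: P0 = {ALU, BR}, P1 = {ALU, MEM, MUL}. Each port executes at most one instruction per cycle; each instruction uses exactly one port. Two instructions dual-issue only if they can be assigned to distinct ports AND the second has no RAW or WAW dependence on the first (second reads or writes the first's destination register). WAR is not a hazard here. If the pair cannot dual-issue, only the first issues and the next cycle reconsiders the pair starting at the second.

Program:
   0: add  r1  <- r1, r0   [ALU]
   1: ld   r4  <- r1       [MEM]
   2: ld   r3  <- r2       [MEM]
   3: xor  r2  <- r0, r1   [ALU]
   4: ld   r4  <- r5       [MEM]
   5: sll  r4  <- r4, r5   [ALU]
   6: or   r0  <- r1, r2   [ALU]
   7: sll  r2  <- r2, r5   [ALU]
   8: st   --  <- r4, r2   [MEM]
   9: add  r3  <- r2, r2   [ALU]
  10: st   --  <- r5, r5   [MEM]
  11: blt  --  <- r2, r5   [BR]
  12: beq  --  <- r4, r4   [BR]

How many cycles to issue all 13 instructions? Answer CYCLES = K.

c0: i0 add  RAW r1
c1: i1 ld  no-port MEM/MEM
c2: i2/i3 ld+xor  2-wide
c3: i4 ld  RAW+WAW r4
c4: i5/i6 sll+or  2-wide
c5: i7 sll  RAW r2
c6: i8/i9 st+add  2-wide
c7: i10/i11 st+blt  2-wide
c8: i12 beq  tail

CYCLES = 9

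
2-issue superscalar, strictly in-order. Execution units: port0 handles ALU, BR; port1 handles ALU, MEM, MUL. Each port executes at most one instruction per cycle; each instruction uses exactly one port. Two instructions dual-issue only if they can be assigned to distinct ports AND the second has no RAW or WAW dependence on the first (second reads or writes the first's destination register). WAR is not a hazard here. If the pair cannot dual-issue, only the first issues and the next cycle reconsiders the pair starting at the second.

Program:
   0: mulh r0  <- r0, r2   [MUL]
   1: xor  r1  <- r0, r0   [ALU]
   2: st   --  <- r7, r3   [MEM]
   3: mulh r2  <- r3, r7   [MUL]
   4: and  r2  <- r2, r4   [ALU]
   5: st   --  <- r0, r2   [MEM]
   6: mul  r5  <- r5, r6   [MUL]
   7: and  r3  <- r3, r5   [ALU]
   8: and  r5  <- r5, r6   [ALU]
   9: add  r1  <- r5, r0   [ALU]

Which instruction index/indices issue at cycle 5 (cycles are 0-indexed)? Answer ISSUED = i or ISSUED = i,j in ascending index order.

c0: i0 mulh.MUL  RAW r0
c1: i1&i2 xor.ALU;st.MEM  2-wide
c2: i3 mulh.MUL  RAW+WAW r2
c3: i4 and.ALU  RAW r2
c4: i5 st.MEM  no-port MEM/MUL
c5: i6 mul.MUL  RAW r5
c6: i7&i8 and.ALU;and.ALU  2-wide
c7: i9 add.ALU  tail

ISSUED = 6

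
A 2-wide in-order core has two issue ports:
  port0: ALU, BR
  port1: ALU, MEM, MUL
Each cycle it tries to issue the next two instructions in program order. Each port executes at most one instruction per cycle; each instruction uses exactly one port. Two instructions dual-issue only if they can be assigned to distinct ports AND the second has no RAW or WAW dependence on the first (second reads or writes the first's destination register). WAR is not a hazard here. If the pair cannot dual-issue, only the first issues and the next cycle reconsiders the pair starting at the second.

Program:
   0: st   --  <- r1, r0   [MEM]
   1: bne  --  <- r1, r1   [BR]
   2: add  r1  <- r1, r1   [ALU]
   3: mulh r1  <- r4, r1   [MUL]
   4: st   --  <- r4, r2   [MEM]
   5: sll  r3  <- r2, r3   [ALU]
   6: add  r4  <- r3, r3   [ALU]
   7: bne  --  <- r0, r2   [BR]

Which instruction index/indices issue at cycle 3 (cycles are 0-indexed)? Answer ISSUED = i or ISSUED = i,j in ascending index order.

t=0 i0&i1:st/bne ; dual
t=1 i2:add ; RAW+WAW r1
t=2 i3:mulh ; no-port MUL/MEM
t=3 i4&i5:st/sll ; dual
t=4 i6&i7:add/bne ; dual

ISSUED = 4,5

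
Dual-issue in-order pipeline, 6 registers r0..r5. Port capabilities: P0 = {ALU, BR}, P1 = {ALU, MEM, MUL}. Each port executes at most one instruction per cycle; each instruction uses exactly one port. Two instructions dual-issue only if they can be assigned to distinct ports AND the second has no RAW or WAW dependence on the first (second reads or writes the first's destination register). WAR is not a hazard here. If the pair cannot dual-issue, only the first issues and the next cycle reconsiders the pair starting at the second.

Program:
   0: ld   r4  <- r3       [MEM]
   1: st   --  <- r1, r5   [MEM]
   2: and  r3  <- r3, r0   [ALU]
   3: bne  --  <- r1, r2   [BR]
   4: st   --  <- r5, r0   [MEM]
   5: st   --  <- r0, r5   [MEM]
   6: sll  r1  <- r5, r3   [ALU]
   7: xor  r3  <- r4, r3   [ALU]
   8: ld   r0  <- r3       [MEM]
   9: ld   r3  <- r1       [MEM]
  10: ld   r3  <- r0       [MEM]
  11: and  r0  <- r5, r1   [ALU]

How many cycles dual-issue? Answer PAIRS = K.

0. ld.MEM @i0  | no-port MEM/MEM
1. st.MEM/and.ALU @i1&i2  | dual
2. bne.BR/st.MEM @i3&i4  | dual
3. st.MEM/sll.ALU @i5&i6  | dual
4. xor.ALU @i7  | RAW r3
5. ld.MEM @i8  | no-port MEM/MEM
6. ld.MEM @i9  | no-port MEM/MEM
7. ld.MEM/and.ALU @i10&i11  | dual

PAIRS = 4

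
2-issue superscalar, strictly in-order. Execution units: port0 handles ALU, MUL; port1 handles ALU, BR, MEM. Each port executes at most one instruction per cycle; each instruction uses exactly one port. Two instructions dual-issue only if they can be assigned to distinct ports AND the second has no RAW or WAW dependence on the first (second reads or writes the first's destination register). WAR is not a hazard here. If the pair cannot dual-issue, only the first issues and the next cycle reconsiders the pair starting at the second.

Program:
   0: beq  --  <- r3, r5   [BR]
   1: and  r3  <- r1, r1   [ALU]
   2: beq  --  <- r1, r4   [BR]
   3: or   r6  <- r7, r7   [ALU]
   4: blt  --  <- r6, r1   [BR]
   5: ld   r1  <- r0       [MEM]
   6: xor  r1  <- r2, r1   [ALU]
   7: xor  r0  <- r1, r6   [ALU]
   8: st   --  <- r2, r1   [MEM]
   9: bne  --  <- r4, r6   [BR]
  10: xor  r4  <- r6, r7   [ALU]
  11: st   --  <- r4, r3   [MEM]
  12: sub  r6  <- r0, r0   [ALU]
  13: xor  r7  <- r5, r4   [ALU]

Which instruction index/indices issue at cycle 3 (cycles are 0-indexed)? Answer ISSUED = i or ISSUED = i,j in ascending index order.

ISSUED = 5

c0: i0&i1 beq+and  pair
c1: i2&i3 beq+or  pair
c2: i4 blt  no-port BR/MEM
c3: i5 ld  RAW+WAW r1
c4: i6 xor  RAW r1
c5: i7&i8 xor+st  pair
c6: i9&i10 bne+xor  pair
c7: i11&i12 st+sub  pair
c8: i13 xor  tail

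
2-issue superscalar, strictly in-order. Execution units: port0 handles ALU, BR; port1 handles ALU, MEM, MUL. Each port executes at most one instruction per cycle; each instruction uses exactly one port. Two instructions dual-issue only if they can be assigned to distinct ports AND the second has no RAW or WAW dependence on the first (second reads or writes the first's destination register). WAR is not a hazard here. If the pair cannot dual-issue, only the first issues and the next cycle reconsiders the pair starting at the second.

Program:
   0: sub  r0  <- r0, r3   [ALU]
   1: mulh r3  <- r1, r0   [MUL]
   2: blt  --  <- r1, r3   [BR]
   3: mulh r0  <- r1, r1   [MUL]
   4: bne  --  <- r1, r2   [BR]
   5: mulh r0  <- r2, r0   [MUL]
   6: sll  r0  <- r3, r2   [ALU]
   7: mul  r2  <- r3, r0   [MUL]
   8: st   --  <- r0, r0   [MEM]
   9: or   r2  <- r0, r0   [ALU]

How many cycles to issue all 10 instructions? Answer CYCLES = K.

CYCLES = 7

t=0 i0:sub.ALU ; RAW r0
t=1 i1:mulh.MUL ; RAW r3
t=2 i2/i3:blt.BR mulh.MUL ; 2-wide
t=3 i4/i5:bne.BR mulh.MUL ; 2-wide
t=4 i6:sll.ALU ; RAW r0
t=5 i7:mul.MUL ; no-port MUL/MEM
t=6 i8/i9:st.MEM or.ALU ; 2-wide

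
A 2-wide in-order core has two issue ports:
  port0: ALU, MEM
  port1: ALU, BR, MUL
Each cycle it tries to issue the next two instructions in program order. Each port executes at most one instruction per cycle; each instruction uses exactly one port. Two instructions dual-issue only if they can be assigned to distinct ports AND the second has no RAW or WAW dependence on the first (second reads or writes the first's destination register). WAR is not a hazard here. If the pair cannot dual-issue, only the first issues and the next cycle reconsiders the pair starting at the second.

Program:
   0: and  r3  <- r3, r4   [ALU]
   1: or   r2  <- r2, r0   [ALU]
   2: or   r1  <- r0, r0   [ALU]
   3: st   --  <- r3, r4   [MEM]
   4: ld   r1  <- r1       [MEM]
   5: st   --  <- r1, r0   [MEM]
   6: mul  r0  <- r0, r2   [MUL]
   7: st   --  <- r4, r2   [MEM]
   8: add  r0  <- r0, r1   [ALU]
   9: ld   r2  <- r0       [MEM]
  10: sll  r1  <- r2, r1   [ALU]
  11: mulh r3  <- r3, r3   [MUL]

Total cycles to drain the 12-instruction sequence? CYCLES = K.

[0] i0,i1  and.ALU or.ALU  -- pair
[1] i2,i3  or.ALU st.MEM  -- pair
[2] i4  ld.MEM  -- no-port MEM/MEM
[3] i5,i6  st.MEM mul.MUL  -- pair
[4] i7,i8  st.MEM add.ALU  -- pair
[5] i9  ld.MEM  -- RAW r2
[6] i10,i11  sll.ALU mulh.MUL  -- pair

CYCLES = 7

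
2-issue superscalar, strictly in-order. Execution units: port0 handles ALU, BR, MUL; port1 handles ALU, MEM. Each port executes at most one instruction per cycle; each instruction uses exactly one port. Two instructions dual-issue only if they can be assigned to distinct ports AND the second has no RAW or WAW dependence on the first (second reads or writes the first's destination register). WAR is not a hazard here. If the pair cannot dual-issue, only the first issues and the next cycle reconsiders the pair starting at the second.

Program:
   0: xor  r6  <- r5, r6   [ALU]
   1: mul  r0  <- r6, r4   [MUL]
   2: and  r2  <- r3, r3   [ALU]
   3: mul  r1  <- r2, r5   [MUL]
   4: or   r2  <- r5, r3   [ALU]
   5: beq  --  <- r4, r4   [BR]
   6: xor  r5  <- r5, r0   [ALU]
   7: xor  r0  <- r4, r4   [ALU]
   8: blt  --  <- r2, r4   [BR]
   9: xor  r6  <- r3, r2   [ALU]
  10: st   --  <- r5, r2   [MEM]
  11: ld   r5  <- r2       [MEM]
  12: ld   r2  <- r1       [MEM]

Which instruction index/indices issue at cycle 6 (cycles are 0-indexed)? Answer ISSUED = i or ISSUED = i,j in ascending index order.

[0] i0  xor.ALU  -- RAW r6
[1] i1+i2  mul.MUL;and.ALU  -- dual
[2] i3+i4  mul.MUL;or.ALU  -- dual
[3] i5+i6  beq.BR;xor.ALU  -- dual
[4] i7+i8  xor.ALU;blt.BR  -- dual
[5] i9+i10  xor.ALU;st.MEM  -- dual
[6] i11  ld.MEM  -- no-port MEM/MEM
[7] i12  ld.MEM  -- tail

ISSUED = 11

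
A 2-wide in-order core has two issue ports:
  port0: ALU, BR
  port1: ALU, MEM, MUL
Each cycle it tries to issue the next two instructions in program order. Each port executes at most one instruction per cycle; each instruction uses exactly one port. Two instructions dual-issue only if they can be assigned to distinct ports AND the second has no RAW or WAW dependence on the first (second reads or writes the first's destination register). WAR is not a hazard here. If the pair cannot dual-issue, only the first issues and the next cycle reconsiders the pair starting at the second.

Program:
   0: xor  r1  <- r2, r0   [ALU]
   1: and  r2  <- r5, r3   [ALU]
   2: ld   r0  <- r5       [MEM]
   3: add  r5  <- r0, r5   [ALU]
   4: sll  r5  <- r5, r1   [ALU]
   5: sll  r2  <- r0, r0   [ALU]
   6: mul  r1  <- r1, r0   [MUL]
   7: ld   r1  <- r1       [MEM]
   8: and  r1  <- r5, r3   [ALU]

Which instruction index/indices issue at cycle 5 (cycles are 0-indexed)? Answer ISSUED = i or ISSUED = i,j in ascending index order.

t=0 i0/i1:xor.ALU;and.ALU ; 2-wide
t=1 i2:ld.MEM ; RAW r0
t=2 i3:add.ALU ; RAW+WAW r5
t=3 i4/i5:sll.ALU;sll.ALU ; 2-wide
t=4 i6:mul.MUL ; no-port MUL/MEM
t=5 i7:ld.MEM ; WAW r1
t=6 i8:and.ALU ; tail

ISSUED = 7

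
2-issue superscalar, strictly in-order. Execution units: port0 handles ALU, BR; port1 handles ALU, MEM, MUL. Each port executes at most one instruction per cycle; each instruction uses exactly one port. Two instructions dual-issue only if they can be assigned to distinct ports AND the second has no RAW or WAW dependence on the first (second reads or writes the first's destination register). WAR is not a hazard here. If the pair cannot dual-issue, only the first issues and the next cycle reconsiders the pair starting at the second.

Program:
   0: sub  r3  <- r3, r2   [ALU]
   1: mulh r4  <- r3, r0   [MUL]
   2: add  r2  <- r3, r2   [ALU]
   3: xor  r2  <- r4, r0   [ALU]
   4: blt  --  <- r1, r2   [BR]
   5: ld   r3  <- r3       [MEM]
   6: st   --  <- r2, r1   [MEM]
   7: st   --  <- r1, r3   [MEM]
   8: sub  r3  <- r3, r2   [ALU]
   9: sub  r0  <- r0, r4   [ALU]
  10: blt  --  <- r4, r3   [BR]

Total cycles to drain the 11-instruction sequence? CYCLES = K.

CYCLES = 7

#0 head=0: sub i0 RAW r3
#1 head=1: mulh+add i1+i2 dual
#2 head=3: xor i3 RAW r2
#3 head=4: blt+ld i4+i5 dual
#4 head=6: st i6 no-port MEM/MEM
#5 head=7: st+sub i7+i8 dual
#6 head=9: sub+blt i9+i10 dual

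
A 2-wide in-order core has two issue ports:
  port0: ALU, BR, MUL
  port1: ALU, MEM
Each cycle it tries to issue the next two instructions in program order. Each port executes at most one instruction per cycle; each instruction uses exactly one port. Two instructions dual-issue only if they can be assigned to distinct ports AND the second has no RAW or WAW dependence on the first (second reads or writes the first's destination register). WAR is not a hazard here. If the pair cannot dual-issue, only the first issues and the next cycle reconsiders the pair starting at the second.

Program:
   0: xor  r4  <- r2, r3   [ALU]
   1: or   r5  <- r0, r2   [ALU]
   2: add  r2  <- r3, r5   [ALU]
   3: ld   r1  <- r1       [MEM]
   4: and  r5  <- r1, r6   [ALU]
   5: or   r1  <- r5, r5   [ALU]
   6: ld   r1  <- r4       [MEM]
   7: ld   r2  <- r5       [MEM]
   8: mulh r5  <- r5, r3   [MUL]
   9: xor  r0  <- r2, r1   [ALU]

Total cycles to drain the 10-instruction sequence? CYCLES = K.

CYCLES = 7

t=0 i0&i1:xor or ; dual
t=1 i2&i3:add ld ; dual
t=2 i4:and ; RAW r5
t=3 i5:or ; WAW r1
t=4 i6:ld ; no-port MEM/MEM
t=5 i7&i8:ld mulh ; dual
t=6 i9:xor ; tail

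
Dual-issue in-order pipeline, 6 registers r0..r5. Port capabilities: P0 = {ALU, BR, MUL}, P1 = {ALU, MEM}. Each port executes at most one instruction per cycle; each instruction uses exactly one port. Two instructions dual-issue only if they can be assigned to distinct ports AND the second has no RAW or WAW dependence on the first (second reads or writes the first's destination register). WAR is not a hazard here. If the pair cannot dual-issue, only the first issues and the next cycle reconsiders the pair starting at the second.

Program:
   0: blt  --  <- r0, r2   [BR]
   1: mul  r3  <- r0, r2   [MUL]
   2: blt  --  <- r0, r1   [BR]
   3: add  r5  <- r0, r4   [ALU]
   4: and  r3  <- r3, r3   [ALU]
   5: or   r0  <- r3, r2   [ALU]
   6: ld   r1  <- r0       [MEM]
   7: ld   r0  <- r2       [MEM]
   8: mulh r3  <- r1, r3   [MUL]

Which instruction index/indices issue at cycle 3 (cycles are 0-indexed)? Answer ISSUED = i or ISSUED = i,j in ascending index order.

[0] i0  blt  -- no-port BR/MUL
[1] i1  mul  -- no-port MUL/BR
[2] i2/i3  blt+add  -- 2-wide
[3] i4  and  -- RAW r3
[4] i5  or  -- RAW r0
[5] i6  ld  -- no-port MEM/MEM
[6] i7/i8  ld+mulh  -- 2-wide

ISSUED = 4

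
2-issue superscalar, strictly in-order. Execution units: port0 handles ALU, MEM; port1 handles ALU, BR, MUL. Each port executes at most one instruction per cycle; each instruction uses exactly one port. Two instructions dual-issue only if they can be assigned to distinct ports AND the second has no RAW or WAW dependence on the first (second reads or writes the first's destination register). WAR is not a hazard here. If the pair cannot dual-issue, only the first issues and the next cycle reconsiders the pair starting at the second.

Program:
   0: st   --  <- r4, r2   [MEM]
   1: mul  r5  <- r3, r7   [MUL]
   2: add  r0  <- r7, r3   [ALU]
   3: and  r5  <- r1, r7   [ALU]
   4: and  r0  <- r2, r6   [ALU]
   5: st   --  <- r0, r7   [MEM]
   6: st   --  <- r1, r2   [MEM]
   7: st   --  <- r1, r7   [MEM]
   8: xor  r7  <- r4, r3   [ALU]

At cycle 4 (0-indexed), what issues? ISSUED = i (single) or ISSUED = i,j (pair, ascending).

#0 head=0: st.MEM;mul.MUL i0,i1 2-wide
#1 head=2: add.ALU;and.ALU i2,i3 2-wide
#2 head=4: and.ALU i4 RAW r0
#3 head=5: st.MEM i5 no-port MEM/MEM
#4 head=6: st.MEM i6 no-port MEM/MEM
#5 head=7: st.MEM;xor.ALU i7,i8 2-wide

ISSUED = 6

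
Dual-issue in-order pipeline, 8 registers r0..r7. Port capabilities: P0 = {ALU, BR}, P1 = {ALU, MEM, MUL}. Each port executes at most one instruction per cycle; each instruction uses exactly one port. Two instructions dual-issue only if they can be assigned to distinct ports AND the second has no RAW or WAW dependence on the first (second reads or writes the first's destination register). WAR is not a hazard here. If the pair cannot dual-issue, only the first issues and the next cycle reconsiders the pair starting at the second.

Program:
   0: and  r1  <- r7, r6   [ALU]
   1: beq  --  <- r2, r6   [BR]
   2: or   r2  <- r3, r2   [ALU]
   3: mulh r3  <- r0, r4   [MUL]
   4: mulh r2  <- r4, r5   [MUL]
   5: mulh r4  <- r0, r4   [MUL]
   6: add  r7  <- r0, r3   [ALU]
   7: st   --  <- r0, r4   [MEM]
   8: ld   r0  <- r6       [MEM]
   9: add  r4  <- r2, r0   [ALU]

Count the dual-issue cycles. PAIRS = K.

[0] i0+i1  and.ALU+beq.BR  -- dual
[1] i2+i3  or.ALU+mulh.MUL  -- dual
[2] i4  mulh.MUL  -- no-port MUL/MUL
[3] i5+i6  mulh.MUL+add.ALU  -- dual
[4] i7  st.MEM  -- no-port MEM/MEM
[5] i8  ld.MEM  -- RAW r0
[6] i9  add.ALU  -- tail

PAIRS = 3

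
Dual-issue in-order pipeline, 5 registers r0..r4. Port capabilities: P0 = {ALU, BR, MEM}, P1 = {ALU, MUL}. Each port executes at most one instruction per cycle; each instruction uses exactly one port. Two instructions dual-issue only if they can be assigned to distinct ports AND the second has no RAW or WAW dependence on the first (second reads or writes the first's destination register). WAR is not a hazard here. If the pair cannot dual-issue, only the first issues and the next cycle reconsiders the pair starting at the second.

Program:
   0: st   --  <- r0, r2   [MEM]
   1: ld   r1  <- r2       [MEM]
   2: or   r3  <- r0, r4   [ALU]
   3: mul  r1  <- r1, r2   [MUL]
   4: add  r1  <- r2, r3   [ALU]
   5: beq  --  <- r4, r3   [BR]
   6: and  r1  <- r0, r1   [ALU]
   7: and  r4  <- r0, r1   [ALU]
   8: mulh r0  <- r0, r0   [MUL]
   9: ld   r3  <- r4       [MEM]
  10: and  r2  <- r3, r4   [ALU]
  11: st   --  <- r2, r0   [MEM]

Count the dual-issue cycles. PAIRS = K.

PAIRS = 3

#0 head=0: st.MEM i0 no-port MEM/MEM
#1 head=1: ld.MEM+or.ALU i1+i2 pair
#2 head=3: mul.MUL i3 WAW r1
#3 head=4: add.ALU+beq.BR i4+i5 pair
#4 head=6: and.ALU i6 RAW r1
#5 head=7: and.ALU+mulh.MUL i7+i8 pair
#6 head=9: ld.MEM i9 RAW r3
#7 head=10: and.ALU i10 RAW r2
#8 head=11: st.MEM i11 tail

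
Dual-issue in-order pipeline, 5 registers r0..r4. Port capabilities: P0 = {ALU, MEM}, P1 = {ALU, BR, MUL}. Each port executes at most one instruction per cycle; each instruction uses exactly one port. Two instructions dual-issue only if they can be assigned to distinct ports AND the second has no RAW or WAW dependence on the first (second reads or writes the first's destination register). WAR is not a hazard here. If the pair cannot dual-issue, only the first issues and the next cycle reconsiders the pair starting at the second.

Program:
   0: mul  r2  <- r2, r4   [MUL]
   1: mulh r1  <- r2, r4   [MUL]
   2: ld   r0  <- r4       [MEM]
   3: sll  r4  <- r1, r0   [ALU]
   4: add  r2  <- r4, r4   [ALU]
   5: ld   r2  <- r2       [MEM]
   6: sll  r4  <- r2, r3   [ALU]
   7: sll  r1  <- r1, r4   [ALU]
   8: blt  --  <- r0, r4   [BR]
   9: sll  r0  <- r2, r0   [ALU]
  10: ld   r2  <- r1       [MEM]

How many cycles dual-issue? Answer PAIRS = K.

PAIRS = 3

[0] i0  mul.MUL  -- no-port MUL/MUL
[1] i1/i2  mulh.MUL;ld.MEM  -- 2-wide
[2] i3  sll.ALU  -- RAW r4
[3] i4  add.ALU  -- RAW+WAW r2
[4] i5  ld.MEM  -- RAW r2
[5] i6  sll.ALU  -- RAW r4
[6] i7/i8  sll.ALU;blt.BR  -- 2-wide
[7] i9/i10  sll.ALU;ld.MEM  -- 2-wide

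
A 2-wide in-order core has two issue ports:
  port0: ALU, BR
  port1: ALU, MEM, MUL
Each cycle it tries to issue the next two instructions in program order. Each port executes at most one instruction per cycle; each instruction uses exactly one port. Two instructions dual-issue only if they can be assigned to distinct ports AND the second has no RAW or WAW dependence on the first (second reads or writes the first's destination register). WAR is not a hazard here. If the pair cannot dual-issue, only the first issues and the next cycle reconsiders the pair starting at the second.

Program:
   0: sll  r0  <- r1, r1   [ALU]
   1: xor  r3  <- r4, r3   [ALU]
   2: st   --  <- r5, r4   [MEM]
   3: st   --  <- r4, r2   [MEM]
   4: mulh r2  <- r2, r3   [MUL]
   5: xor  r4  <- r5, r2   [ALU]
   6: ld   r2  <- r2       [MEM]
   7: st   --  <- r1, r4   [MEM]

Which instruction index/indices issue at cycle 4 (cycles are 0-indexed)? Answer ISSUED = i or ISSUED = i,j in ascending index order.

ISSUED = 5,6

#0 head=0: sll.ALU+xor.ALU i0&i1 2-wide
#1 head=2: st.MEM i2 no-port MEM/MEM
#2 head=3: st.MEM i3 no-port MEM/MUL
#3 head=4: mulh.MUL i4 RAW r2
#4 head=5: xor.ALU+ld.MEM i5&i6 2-wide
#5 head=7: st.MEM i7 tail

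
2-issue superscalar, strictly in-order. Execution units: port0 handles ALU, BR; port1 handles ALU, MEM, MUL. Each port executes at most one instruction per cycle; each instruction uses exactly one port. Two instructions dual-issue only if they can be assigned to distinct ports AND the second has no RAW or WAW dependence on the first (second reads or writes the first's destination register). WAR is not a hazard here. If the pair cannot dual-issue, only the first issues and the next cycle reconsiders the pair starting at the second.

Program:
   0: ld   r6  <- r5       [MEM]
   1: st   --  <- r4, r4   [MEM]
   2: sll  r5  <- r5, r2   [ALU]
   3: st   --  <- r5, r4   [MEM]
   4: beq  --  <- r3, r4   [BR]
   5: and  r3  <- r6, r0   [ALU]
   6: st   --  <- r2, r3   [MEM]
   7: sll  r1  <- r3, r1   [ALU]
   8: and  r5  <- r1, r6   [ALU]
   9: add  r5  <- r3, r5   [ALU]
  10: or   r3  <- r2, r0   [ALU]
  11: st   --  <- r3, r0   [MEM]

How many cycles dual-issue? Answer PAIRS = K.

0. ld @i0  | no-port MEM/MEM
1. st+sll @i1/i2  | dual
2. st+beq @i3/i4  | dual
3. and @i5  | RAW r3
4. st+sll @i6/i7  | dual
5. and @i8  | RAW+WAW r5
6. add+or @i9/i10  | dual
7. st @i11  | tail

PAIRS = 4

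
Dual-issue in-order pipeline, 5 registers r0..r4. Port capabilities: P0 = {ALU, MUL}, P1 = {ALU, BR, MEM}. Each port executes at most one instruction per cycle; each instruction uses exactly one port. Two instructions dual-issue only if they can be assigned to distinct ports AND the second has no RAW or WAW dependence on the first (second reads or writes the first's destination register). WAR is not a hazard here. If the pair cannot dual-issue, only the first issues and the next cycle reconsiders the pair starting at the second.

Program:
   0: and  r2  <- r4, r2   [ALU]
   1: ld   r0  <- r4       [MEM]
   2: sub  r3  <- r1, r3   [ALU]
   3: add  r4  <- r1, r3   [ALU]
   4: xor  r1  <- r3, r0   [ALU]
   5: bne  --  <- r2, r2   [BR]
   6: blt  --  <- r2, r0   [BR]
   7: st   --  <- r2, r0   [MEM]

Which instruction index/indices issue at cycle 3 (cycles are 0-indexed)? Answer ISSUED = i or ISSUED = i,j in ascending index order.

#0 head=0: and ld i0,i1 2-wide
#1 head=2: sub i2 RAW r3
#2 head=3: add xor i3,i4 2-wide
#3 head=5: bne i5 no-port BR/BR
#4 head=6: blt i6 no-port BR/MEM
#5 head=7: st i7 tail

ISSUED = 5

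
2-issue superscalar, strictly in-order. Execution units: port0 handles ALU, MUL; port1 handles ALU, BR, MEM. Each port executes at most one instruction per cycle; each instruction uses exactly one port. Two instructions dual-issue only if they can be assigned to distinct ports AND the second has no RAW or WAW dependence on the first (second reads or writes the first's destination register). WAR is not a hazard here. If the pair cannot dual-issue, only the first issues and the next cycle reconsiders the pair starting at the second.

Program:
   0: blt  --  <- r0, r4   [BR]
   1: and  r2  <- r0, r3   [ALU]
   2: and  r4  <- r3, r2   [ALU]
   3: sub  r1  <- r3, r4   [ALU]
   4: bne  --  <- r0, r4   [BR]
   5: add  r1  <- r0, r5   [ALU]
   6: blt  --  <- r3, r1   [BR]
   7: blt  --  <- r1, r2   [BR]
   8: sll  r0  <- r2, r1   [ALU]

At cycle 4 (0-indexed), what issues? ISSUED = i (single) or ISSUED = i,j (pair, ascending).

ISSUED = 6

t=0 i0,i1:blt+and ; dual
t=1 i2:and ; RAW r4
t=2 i3,i4:sub+bne ; dual
t=3 i5:add ; RAW r1
t=4 i6:blt ; no-port BR/BR
t=5 i7,i8:blt+sll ; dual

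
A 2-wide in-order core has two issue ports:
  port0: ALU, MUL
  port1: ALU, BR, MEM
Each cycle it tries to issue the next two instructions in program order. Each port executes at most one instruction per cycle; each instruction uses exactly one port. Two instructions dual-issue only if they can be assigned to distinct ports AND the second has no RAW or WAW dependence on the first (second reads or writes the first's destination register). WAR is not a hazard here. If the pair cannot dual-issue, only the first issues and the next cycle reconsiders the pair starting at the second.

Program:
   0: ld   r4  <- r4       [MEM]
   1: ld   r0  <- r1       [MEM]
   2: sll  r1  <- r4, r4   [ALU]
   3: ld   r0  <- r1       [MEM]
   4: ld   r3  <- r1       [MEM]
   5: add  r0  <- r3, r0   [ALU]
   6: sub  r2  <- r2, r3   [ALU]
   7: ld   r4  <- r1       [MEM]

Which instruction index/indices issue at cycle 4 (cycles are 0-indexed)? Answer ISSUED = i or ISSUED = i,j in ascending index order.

  cy0 -> i0 (ld) no-port MEM/MEM
  cy1 -> i1/i2 (ld+sll) 2-wide
  cy2 -> i3 (ld) no-port MEM/MEM
  cy3 -> i4 (ld) RAW r3
  cy4 -> i5/i6 (add+sub) 2-wide
  cy5 -> i7 (ld) tail

ISSUED = 5,6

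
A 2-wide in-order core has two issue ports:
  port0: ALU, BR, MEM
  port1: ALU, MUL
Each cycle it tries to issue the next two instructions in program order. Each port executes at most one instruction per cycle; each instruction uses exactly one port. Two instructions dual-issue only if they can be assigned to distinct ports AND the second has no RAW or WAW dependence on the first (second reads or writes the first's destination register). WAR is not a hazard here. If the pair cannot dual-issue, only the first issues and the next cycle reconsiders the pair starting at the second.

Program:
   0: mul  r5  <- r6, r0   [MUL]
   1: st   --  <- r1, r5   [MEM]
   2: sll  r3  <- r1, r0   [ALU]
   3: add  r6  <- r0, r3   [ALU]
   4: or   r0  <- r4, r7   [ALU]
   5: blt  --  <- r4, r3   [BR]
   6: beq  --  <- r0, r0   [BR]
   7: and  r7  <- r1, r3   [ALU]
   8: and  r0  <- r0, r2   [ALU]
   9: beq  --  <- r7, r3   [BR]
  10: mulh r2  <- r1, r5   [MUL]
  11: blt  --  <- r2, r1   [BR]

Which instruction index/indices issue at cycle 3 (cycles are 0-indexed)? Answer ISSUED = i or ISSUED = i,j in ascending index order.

ISSUED = 5

#0 head=0: mul i0 RAW r5
#1 head=1: st sll i1&i2 dual
#2 head=3: add or i3&i4 dual
#3 head=5: blt i5 no-port BR/BR
#4 head=6: beq and i6&i7 dual
#5 head=8: and beq i8&i9 dual
#6 head=10: mulh i10 RAW r2
#7 head=11: blt i11 tail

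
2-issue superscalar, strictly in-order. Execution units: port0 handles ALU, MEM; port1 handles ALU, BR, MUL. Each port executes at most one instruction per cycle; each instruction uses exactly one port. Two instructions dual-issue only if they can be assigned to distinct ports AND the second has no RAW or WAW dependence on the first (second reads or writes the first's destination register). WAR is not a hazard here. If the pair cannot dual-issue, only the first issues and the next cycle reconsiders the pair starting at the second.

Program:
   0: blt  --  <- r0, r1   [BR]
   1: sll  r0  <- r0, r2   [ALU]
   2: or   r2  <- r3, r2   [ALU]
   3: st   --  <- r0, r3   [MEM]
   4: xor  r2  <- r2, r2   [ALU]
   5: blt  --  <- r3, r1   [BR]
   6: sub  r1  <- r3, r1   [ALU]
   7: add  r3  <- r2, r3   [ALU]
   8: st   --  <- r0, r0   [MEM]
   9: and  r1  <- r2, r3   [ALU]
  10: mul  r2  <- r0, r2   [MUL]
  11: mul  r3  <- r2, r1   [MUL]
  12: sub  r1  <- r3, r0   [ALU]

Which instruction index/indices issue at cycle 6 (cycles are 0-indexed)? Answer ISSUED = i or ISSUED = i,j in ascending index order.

#0 head=0: blt.BR sll.ALU i0&i1 2-wide
#1 head=2: or.ALU st.MEM i2&i3 2-wide
#2 head=4: xor.ALU blt.BR i4&i5 2-wide
#3 head=6: sub.ALU add.ALU i6&i7 2-wide
#4 head=8: st.MEM and.ALU i8&i9 2-wide
#5 head=10: mul.MUL i10 no-port MUL/MUL
#6 head=11: mul.MUL i11 RAW r3
#7 head=12: sub.ALU i12 tail

ISSUED = 11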